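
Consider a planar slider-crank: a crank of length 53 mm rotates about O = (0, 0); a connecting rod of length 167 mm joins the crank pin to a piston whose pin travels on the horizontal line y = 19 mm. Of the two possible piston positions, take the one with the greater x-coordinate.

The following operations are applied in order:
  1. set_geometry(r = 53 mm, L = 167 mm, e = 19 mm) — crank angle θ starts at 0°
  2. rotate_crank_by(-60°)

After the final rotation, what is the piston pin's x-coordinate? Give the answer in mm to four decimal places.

180.3736

set_geometry: r = 53 mm, L = 167 mm, e = 19 mm; θ ← 0°
rotate_crank_by(-60°): θ ← 0° -60° = -60°
crank pin P = (r cos θ, r sin θ) = (26.500000, -45.899346)
h = r sin θ − e = -45.899346 − 19 = -64.899346
x = r cos θ + √(L² − h²) = 26.500000 + √(27889.0 − 4211.9252) = 26.500000 + 153.873568 = 180.373568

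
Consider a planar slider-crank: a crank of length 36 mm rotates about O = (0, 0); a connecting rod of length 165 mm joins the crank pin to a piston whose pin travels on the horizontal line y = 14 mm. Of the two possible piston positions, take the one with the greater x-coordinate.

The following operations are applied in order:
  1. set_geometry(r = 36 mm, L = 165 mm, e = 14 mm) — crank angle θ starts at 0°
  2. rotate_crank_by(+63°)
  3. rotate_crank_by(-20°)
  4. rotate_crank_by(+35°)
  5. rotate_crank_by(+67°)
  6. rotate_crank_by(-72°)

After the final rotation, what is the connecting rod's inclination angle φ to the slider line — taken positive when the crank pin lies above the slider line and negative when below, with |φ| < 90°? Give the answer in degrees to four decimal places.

set_geometry: r = 36 mm, L = 165 mm, e = 14 mm; θ ← 0°
rotate_crank_by(+63°): θ ← 0° +63° = 63°
rotate_crank_by(-20°): θ ← 63° -20° = 43°
rotate_crank_by(+35°): θ ← 43° +35° = 78°
rotate_crank_by(+67°): θ ← 78° +67° = 145°
rotate_crank_by(-72°): θ ← 145° -72° = 73°
crank pin P = (r cos θ, r sin θ) = (10.525381, 34.426971)
h = r sin θ − e = 34.426971 − 14 = 20.426971
sin φ = h / L = 20.426971 / 165 = 0.12379983
φ = arcsin(0.12379983) = 7.111453°

7.1115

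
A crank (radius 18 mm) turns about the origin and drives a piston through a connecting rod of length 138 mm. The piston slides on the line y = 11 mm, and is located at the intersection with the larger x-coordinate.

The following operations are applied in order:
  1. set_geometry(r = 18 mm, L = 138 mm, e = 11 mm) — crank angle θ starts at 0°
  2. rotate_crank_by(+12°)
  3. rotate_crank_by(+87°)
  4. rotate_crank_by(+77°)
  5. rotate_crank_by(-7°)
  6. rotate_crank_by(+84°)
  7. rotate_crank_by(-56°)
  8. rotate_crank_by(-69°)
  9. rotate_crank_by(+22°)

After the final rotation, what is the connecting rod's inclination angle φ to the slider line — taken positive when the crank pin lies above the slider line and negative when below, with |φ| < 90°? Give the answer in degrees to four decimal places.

set_geometry: r = 18 mm, L = 138 mm, e = 11 mm; θ ← 0°
rotate_crank_by(+12°): θ ← 0° +12° = 12°
rotate_crank_by(+87°): θ ← 12° +87° = 99°
rotate_crank_by(+77°): θ ← 99° +77° = 176°
rotate_crank_by(-7°): θ ← 176° -7° = 169°
rotate_crank_by(+84°): θ ← 169° +84° = 253°
rotate_crank_by(-56°): θ ← 253° -56° = 197°
rotate_crank_by(-69°): θ ← 197° -69° = 128°
rotate_crank_by(+22°): θ ← 128° +22° = 150°
crank pin P = (r cos θ, r sin θ) = (-15.588457, 9.000000)
h = r sin θ − e = 9.000000 − 11 = -2.000000
sin φ = h / L = -2.000000 / 138 = -0.01449275
φ = arcsin(-0.01449275) = -0.830403°

-0.8304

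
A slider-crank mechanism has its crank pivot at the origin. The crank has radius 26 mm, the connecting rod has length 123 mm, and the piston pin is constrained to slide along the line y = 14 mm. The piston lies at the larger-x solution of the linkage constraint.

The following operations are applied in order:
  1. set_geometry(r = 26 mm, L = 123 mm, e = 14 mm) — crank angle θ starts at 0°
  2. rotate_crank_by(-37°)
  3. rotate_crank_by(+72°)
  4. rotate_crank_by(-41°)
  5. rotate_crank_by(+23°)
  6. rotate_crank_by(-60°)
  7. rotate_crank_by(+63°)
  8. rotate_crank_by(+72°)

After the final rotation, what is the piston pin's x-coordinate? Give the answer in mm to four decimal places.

121.5074

set_geometry: r = 26 mm, L = 123 mm, e = 14 mm; θ ← 0°
rotate_crank_by(-37°): θ ← 0° -37° = -37°
rotate_crank_by(+72°): θ ← -37° +72° = 35°
rotate_crank_by(-41°): θ ← 35° -41° = -6°
rotate_crank_by(+23°): θ ← -6° +23° = 17°
rotate_crank_by(-60°): θ ← 17° -60° = -43°
rotate_crank_by(+63°): θ ← -43° +63° = 20°
rotate_crank_by(+72°): θ ← 20° +72° = 92°
crank pin P = (r cos θ, r sin θ) = (-0.907387, 25.984162)
h = r sin θ − e = 25.984162 − 14 = 11.984162
x = r cos θ + √(L² − h²) = -0.907387 + √(15129.0 − 143.6201) = -0.907387 + 122.414786 = 121.507399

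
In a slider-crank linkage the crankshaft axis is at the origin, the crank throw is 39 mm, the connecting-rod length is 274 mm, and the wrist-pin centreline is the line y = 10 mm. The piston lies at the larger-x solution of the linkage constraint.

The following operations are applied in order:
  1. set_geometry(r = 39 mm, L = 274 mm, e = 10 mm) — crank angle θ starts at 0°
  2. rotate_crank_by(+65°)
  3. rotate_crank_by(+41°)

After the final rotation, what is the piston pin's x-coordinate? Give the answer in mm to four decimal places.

set_geometry: r = 39 mm, L = 274 mm, e = 10 mm; θ ← 0°
rotate_crank_by(+65°): θ ← 0° +65° = 65°
rotate_crank_by(+41°): θ ← 65° +41° = 106°
crank pin P = (r cos θ, r sin θ) = (-10.749857, 37.489206)
h = r sin θ − e = 37.489206 − 10 = 27.489206
x = r cos θ + √(L² − h²) = -10.749857 + √(75076.0 − 755.6565) = -10.749857 + 272.617577 = 261.867721

261.8677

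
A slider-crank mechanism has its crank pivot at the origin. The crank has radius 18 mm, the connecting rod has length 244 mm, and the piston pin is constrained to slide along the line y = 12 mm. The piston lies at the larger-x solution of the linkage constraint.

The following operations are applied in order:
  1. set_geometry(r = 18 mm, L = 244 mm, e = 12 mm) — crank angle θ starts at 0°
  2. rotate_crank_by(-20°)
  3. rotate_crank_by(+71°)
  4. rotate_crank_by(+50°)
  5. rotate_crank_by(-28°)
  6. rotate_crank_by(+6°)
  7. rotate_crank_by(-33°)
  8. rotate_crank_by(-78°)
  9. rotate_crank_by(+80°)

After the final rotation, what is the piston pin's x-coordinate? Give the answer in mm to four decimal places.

256.0405

set_geometry: r = 18 mm, L = 244 mm, e = 12 mm; θ ← 0°
rotate_crank_by(-20°): θ ← 0° -20° = -20°
rotate_crank_by(+71°): θ ← -20° +71° = 51°
rotate_crank_by(+50°): θ ← 51° +50° = 101°
rotate_crank_by(-28°): θ ← 101° -28° = 73°
rotate_crank_by(+6°): θ ← 73° +6° = 79°
rotate_crank_by(-33°): θ ← 79° -33° = 46°
rotate_crank_by(-78°): θ ← 46° -78° = -32°
rotate_crank_by(+80°): θ ← -32° +80° = 48°
crank pin P = (r cos θ, r sin θ) = (12.044351, 13.376607)
h = r sin θ − e = 13.376607 − 12 = 1.376607
x = r cos θ + √(L² − h²) = 12.044351 + √(59536.0 − 1.8950) = 12.044351 + 243.996117 = 256.040468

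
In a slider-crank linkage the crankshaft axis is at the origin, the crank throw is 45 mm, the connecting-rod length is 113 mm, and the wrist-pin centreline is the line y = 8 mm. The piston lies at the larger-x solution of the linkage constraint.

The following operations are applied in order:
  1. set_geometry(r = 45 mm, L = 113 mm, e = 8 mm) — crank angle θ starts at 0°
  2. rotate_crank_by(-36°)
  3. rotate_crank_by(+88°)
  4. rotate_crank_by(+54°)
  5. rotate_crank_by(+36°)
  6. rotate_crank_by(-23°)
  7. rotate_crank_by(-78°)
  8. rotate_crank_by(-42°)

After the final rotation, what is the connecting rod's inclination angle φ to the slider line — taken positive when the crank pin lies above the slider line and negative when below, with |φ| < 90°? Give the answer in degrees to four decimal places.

set_geometry: r = 45 mm, L = 113 mm, e = 8 mm; θ ← 0°
rotate_crank_by(-36°): θ ← 0° -36° = -36°
rotate_crank_by(+88°): θ ← -36° +88° = 52°
rotate_crank_by(+54°): θ ← 52° +54° = 106°
rotate_crank_by(+36°): θ ← 106° +36° = 142°
rotate_crank_by(-23°): θ ← 142° -23° = 119°
rotate_crank_by(-78°): θ ← 119° -78° = 41°
rotate_crank_by(-42°): θ ← 41° -42° = -1°
crank pin P = (r cos θ, r sin θ) = (44.993146, -0.785358)
h = r sin θ − e = -0.785358 − 8 = -8.785358
sin φ = h / L = -8.785358 / 113 = -0.07774653
φ = arcsin(-0.07774653) = -4.459048°

-4.4590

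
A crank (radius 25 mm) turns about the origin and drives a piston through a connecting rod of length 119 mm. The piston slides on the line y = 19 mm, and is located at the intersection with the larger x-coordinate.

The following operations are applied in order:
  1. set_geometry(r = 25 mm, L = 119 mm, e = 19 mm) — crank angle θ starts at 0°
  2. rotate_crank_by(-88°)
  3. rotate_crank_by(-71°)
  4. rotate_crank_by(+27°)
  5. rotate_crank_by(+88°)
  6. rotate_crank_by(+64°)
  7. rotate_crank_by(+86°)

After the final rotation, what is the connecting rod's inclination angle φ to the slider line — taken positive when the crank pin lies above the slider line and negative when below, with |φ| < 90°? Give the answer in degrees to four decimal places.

set_geometry: r = 25 mm, L = 119 mm, e = 19 mm; θ ← 0°
rotate_crank_by(-88°): θ ← 0° -88° = -88°
rotate_crank_by(-71°): θ ← -88° -71° = -159°
rotate_crank_by(+27°): θ ← -159° +27° = -132°
rotate_crank_by(+88°): θ ← -132° +88° = -44°
rotate_crank_by(+64°): θ ← -44° +64° = 20°
rotate_crank_by(+86°): θ ← 20° +86° = 106°
crank pin P = (r cos θ, r sin θ) = (-6.890934, 24.031542)
h = r sin θ − e = 24.031542 − 19 = 5.031542
sin φ = h / L = 5.031542 / 119 = 0.04228187
φ = arcsin(0.04228187) = 2.423295°

2.4233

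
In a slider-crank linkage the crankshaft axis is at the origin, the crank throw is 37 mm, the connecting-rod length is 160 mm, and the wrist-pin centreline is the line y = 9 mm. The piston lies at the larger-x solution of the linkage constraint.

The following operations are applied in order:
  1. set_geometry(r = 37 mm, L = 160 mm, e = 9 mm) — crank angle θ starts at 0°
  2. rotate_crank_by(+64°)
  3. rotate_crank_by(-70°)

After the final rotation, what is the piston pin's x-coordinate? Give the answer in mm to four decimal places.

196.2791

set_geometry: r = 37 mm, L = 160 mm, e = 9 mm; θ ← 0°
rotate_crank_by(+64°): θ ← 0° +64° = 64°
rotate_crank_by(-70°): θ ← 64° -70° = -6°
crank pin P = (r cos θ, r sin θ) = (36.797310, -3.867553)
h = r sin θ − e = -3.867553 − 9 = -12.867553
x = r cos θ + √(L² − h²) = 36.797310 + √(25600.0 − 165.5739) = 36.797310 + 159.481742 = 196.279052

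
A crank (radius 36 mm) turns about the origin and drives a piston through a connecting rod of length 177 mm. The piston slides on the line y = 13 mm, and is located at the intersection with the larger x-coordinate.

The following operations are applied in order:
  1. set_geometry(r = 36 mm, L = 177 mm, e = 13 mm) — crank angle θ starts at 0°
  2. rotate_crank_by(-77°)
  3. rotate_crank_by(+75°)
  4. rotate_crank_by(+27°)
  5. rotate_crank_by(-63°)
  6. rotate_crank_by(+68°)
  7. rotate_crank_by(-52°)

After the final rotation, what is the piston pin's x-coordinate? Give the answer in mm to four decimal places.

208.3858

set_geometry: r = 36 mm, L = 177 mm, e = 13 mm; θ ← 0°
rotate_crank_by(-77°): θ ← 0° -77° = -77°
rotate_crank_by(+75°): θ ← -77° +75° = -2°
rotate_crank_by(+27°): θ ← -2° +27° = 25°
rotate_crank_by(-63°): θ ← 25° -63° = -38°
rotate_crank_by(+68°): θ ← -38° +68° = 30°
rotate_crank_by(-52°): θ ← 30° -52° = -22°
crank pin P = (r cos θ, r sin θ) = (33.378619, -13.485837)
h = r sin θ − e = -13.485837 − 13 = -26.485837
x = r cos θ + √(L² − h²) = 33.378619 + √(31329.0 − 701.4996) = 33.378619 + 175.007144 = 208.385763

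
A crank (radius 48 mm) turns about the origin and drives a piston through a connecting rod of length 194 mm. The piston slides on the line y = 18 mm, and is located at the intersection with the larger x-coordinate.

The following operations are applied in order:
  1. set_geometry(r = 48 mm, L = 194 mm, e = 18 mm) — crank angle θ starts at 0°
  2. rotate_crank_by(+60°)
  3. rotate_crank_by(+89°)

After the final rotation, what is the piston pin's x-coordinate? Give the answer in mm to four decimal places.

set_geometry: r = 48 mm, L = 194 mm, e = 18 mm; θ ← 0°
rotate_crank_by(+60°): θ ← 0° +60° = 60°
rotate_crank_by(+89°): θ ← 60° +89° = 149°
crank pin P = (r cos θ, r sin θ) = (-41.144030, 24.721828)
h = r sin θ − e = 24.721828 − 18 = 6.721828
x = r cos θ + √(L² − h²) = -41.144030 + √(37636.0 − 45.1830) = -41.144030 + 193.883514 = 152.739484

152.7395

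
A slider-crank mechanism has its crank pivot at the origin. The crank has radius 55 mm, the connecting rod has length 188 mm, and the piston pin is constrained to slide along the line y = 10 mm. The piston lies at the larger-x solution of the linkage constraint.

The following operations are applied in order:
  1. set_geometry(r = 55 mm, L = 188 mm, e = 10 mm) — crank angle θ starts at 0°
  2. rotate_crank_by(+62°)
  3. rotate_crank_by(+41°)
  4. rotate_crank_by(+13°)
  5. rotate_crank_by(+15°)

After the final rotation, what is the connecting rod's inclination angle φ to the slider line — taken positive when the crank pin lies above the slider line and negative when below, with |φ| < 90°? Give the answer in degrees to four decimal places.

9.6484

set_geometry: r = 55 mm, L = 188 mm, e = 10 mm; θ ← 0°
rotate_crank_by(+62°): θ ← 0° +62° = 62°
rotate_crank_by(+41°): θ ← 62° +41° = 103°
rotate_crank_by(+13°): θ ← 103° +13° = 116°
rotate_crank_by(+15°): θ ← 116° +15° = 131°
crank pin P = (r cos θ, r sin θ) = (-36.083247, 41.509027)
h = r sin θ − e = 41.509027 − 10 = 31.509027
sin φ = h / L = 31.509027 / 188 = 0.16760121
φ = arcsin(0.16760121) = 9.648377°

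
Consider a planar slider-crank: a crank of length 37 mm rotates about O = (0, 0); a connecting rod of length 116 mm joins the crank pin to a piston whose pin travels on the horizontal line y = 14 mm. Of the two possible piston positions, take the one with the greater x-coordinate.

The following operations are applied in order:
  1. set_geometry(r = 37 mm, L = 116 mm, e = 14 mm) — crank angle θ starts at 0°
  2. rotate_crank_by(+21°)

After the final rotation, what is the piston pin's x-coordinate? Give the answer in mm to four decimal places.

150.5401

set_geometry: r = 37 mm, L = 116 mm, e = 14 mm; θ ← 0°
rotate_crank_by(+21°): θ ← 0° +21° = 21°
crank pin P = (r cos θ, r sin θ) = (34.542476, 13.259614)
h = r sin θ − e = 13.259614 − 14 = -0.740386
x = r cos θ + √(L² − h²) = 34.542476 + √(13456.0 − 0.5482) = 34.542476 + 115.997637 = 150.540113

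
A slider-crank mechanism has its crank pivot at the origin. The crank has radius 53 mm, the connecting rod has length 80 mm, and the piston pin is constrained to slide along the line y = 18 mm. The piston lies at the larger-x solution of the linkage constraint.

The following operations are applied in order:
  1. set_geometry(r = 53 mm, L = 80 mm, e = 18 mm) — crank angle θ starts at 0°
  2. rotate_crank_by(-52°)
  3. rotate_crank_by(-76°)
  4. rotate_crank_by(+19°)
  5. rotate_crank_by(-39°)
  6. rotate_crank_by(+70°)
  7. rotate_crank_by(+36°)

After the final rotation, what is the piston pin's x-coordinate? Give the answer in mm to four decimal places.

set_geometry: r = 53 mm, L = 80 mm, e = 18 mm; θ ← 0°
rotate_crank_by(-52°): θ ← 0° -52° = -52°
rotate_crank_by(-76°): θ ← -52° -76° = -128°
rotate_crank_by(+19°): θ ← -128° +19° = -109°
rotate_crank_by(-39°): θ ← -109° -39° = -148°
rotate_crank_by(+70°): θ ← -148° +70° = -78°
rotate_crank_by(+36°): θ ← -78° +36° = -42°
crank pin P = (r cos θ, r sin θ) = (39.386676, -35.463922)
h = r sin θ − e = -35.463922 − 18 = -53.463922
x = r cos θ + √(L² − h²) = 39.386676 + √(6400.0 − 2858.3910) = 39.386676 + 59.511419 = 98.898095

98.8981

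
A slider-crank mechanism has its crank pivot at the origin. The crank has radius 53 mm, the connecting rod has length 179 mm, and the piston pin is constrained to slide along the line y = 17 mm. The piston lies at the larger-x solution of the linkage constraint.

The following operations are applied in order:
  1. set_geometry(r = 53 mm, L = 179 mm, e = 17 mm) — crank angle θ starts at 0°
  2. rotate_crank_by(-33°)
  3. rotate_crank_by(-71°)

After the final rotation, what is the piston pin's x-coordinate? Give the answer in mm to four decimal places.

set_geometry: r = 53 mm, L = 179 mm, e = 17 mm; θ ← 0°
rotate_crank_by(-33°): θ ← 0° -33° = -33°
rotate_crank_by(-71°): θ ← -33° -71° = -104°
crank pin P = (r cos θ, r sin θ) = (-12.821860, -51.425673)
h = r sin θ − e = -51.425673 − 17 = -68.425673
x = r cos θ + √(L² − h²) = -12.821860 + √(32041.0 − 4682.0728) = -12.821860 + 165.405342 = 152.583482

152.5835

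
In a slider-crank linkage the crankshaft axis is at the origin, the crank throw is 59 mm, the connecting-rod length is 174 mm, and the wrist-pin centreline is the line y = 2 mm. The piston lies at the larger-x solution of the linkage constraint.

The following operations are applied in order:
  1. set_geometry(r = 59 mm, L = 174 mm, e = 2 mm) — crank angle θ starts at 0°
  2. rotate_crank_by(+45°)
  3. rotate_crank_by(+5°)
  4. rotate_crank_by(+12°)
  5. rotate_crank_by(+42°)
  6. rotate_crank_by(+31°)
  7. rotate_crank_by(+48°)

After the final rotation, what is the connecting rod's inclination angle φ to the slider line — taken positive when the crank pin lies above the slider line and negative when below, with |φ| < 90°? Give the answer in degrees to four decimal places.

set_geometry: r = 59 mm, L = 174 mm, e = 2 mm; θ ← 0°
rotate_crank_by(+45°): θ ← 0° +45° = 45°
rotate_crank_by(+5°): θ ← 45° +5° = 50°
rotate_crank_by(+12°): θ ← 50° +12° = 62°
rotate_crank_by(+42°): θ ← 62° +42° = 104°
rotate_crank_by(+31°): θ ← 104° +31° = 135°
rotate_crank_by(+48°): θ ← 135° +48° = 183°
crank pin P = (r cos θ, r sin θ) = (-58.919143, -3.087821)
h = r sin θ − e = -3.087821 − 2 = -5.087821
sin φ = h / L = -5.087821 / 174 = -0.02924035
φ = arcsin(-0.02924035) = -1.675588°

-1.6756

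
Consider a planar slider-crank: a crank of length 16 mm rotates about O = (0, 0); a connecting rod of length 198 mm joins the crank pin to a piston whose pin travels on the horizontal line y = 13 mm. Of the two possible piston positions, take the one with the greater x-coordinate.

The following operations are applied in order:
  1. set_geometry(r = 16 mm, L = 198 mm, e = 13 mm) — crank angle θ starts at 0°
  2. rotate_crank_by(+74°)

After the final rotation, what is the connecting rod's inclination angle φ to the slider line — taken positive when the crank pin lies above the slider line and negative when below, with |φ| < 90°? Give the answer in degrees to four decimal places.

set_geometry: r = 16 mm, L = 198 mm, e = 13 mm; θ ← 0°
rotate_crank_by(+74°): θ ← 0° +74° = 74°
crank pin P = (r cos θ, r sin θ) = (4.410198, 15.380187)
h = r sin θ − e = 15.380187 − 13 = 2.380187
sin φ = h / L = 2.380187 / 198 = 0.01202115
φ = arcsin(0.01202115) = 0.688778°

0.6888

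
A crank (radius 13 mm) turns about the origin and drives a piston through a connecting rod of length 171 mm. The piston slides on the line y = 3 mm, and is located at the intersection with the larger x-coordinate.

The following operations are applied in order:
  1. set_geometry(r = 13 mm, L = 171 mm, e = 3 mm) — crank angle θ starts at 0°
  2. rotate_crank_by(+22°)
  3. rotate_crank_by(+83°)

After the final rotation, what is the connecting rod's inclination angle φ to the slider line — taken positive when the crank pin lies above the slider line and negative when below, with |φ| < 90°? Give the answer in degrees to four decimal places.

3.2039

set_geometry: r = 13 mm, L = 171 mm, e = 3 mm; θ ← 0°
rotate_crank_by(+22°): θ ← 0° +22° = 22°
rotate_crank_by(+83°): θ ← 22° +83° = 105°
crank pin P = (r cos θ, r sin θ) = (-3.364648, 12.557036)
h = r sin θ − e = 12.557036 − 3 = 9.557036
sin φ = h / L = 9.557036 / 171 = 0.05588910
φ = arcsin(0.05588910) = 3.203879°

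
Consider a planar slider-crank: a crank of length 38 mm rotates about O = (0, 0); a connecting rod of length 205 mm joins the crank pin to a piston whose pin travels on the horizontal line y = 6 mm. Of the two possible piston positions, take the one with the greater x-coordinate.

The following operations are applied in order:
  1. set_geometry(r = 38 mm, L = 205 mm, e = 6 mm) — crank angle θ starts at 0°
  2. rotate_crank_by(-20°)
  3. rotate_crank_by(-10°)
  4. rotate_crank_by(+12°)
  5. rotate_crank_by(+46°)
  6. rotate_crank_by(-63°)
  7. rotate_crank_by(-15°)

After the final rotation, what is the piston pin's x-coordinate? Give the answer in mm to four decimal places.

226.3970

set_geometry: r = 38 mm, L = 205 mm, e = 6 mm; θ ← 0°
rotate_crank_by(-20°): θ ← 0° -20° = -20°
rotate_crank_by(-10°): θ ← -20° -10° = -30°
rotate_crank_by(+12°): θ ← -30° +12° = -18°
rotate_crank_by(+46°): θ ← -18° +46° = 28°
rotate_crank_by(-63°): θ ← 28° -63° = -35°
rotate_crank_by(-15°): θ ← -35° -15° = -50°
crank pin P = (r cos θ, r sin θ) = (24.425929, -29.109689)
h = r sin θ − e = -29.109689 − 6 = -35.109689
x = r cos θ + √(L² − h²) = 24.425929 + √(42025.0 − 1232.6903) = 24.425929 + 201.971062 = 226.396991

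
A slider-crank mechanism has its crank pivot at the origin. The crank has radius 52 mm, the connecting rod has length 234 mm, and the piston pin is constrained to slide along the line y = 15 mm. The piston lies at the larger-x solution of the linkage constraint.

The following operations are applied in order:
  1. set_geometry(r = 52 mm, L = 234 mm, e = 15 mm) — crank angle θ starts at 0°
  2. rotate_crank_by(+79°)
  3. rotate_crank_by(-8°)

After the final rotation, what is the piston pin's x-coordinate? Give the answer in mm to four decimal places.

set_geometry: r = 52 mm, L = 234 mm, e = 15 mm; θ ← 0°
rotate_crank_by(+79°): θ ← 0° +79° = 79°
rotate_crank_by(-8°): θ ← 79° -8° = 71°
crank pin P = (r cos θ, r sin θ) = (16.929544, 49.166966)
h = r sin θ − e = 49.166966 − 15 = 34.166966
x = r cos θ + √(L² − h²) = 16.929544 + √(54756.0 − 1167.3816) = 16.929544 + 231.492156 = 248.421700

248.4217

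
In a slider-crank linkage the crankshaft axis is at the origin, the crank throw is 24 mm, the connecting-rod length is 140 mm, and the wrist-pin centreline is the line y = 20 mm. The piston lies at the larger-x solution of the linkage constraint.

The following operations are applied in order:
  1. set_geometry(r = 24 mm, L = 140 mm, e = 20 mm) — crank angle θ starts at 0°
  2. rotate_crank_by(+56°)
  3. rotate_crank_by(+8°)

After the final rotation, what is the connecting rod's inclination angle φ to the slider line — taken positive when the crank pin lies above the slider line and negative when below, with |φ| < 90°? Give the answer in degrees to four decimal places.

set_geometry: r = 24 mm, L = 140 mm, e = 20 mm; θ ← 0°
rotate_crank_by(+56°): θ ← 0° +56° = 56°
rotate_crank_by(+8°): θ ← 56° +8° = 64°
crank pin P = (r cos θ, r sin θ) = (10.520908, 21.571057)
h = r sin θ − e = 21.571057 − 20 = 1.571057
sin φ = h / L = 1.571057 / 140 = 0.01122184
φ = arcsin(0.01122184) = 0.642977°

0.6430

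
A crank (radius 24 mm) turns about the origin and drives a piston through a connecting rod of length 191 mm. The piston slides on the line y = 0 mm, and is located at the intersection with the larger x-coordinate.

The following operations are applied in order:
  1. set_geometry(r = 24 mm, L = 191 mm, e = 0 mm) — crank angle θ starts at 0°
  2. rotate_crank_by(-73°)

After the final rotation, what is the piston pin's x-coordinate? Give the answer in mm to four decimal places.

196.6329

set_geometry: r = 24 mm, L = 191 mm, e = 0 mm; θ ← 0°
rotate_crank_by(-73°): θ ← 0° -73° = -73°
crank pin P = (r cos θ, r sin θ) = (7.016921, -22.951314)
h = r sin θ − e = -22.951314 − 0 = -22.951314
x = r cos θ + √(L² − h²) = 7.016921 + √(36481.0 − 526.7628) = 7.016921 + 189.616026 = 196.632947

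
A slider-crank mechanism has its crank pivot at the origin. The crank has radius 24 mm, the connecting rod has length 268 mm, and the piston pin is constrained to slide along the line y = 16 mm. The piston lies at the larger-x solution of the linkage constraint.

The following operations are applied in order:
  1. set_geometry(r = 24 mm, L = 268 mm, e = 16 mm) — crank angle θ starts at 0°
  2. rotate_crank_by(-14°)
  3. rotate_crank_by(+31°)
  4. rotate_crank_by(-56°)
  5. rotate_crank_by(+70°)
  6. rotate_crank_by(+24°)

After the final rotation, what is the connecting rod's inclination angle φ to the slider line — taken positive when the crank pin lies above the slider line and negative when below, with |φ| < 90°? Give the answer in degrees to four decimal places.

0.7824

set_geometry: r = 24 mm, L = 268 mm, e = 16 mm; θ ← 0°
rotate_crank_by(-14°): θ ← 0° -14° = -14°
rotate_crank_by(+31°): θ ← -14° +31° = 17°
rotate_crank_by(-56°): θ ← 17° -56° = -39°
rotate_crank_by(+70°): θ ← -39° +70° = 31°
rotate_crank_by(+24°): θ ← 31° +24° = 55°
crank pin P = (r cos θ, r sin θ) = (13.765834, 19.659649)
h = r sin θ − e = 19.659649 − 16 = 3.659649
sin φ = h / L = 3.659649 / 268 = 0.01365541
φ = arcsin(0.01365541) = 0.782422°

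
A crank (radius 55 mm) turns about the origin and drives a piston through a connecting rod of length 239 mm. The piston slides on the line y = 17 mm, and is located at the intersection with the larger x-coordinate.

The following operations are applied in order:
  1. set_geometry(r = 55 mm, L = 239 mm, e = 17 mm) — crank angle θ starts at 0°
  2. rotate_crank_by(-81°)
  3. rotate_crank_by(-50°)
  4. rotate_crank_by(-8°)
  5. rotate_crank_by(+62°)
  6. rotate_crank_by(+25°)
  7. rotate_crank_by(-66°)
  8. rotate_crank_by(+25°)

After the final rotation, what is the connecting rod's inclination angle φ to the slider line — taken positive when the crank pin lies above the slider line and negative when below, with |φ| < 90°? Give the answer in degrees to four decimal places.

-17.5141

set_geometry: r = 55 mm, L = 239 mm, e = 17 mm; θ ← 0°
rotate_crank_by(-81°): θ ← 0° -81° = -81°
rotate_crank_by(-50°): θ ← -81° -50° = -131°
rotate_crank_by(-8°): θ ← -131° -8° = -139°
rotate_crank_by(+62°): θ ← -139° +62° = -77°
rotate_crank_by(+25°): θ ← -77° +25° = -52°
rotate_crank_by(-66°): θ ← -52° -66° = -118°
rotate_crank_by(+25°): θ ← -118° +25° = -93°
crank pin P = (r cos θ, r sin θ) = (-2.878478, -54.924624)
h = r sin θ − e = -54.924624 − 17 = -71.924624
sin φ = h / L = -71.924624 / 239 = -0.30093985
φ = arcsin(-0.30093985) = -17.514061°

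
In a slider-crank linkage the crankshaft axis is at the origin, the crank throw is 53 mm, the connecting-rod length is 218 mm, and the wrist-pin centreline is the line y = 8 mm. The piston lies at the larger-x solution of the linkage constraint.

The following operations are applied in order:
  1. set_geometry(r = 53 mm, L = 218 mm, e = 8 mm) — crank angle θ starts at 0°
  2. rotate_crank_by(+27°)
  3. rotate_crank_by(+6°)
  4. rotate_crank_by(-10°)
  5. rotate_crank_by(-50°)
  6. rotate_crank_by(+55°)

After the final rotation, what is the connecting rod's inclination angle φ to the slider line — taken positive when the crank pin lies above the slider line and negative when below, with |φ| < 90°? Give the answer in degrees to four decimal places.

4.4415

set_geometry: r = 53 mm, L = 218 mm, e = 8 mm; θ ← 0°
rotate_crank_by(+27°): θ ← 0° +27° = 27°
rotate_crank_by(+6°): θ ← 27° +6° = 33°
rotate_crank_by(-10°): θ ← 33° -10° = 23°
rotate_crank_by(-50°): θ ← 23° -50° = -27°
rotate_crank_by(+55°): θ ← -27° +55° = 28°
crank pin P = (r cos θ, r sin θ) = (46.796222, 24.881993)
h = r sin θ − e = 24.881993 − 8 = 16.881993
sin φ = h / L = 16.881993 / 218 = 0.07744033
φ = arcsin(0.07744033) = 4.441451°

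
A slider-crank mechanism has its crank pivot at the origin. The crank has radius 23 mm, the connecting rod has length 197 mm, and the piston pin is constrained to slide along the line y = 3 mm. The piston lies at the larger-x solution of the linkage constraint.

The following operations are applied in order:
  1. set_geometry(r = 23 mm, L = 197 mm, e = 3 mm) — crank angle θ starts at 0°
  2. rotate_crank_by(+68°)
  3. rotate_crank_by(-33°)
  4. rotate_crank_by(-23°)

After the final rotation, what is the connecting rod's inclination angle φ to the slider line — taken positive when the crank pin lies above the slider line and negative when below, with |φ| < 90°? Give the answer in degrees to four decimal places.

set_geometry: r = 23 mm, L = 197 mm, e = 3 mm; θ ← 0°
rotate_crank_by(+68°): θ ← 0° +68° = 68°
rotate_crank_by(-33°): θ ← 68° -33° = 35°
rotate_crank_by(-23°): θ ← 35° -23° = 12°
crank pin P = (r cos θ, r sin θ) = (22.497395, 4.781969)
h = r sin θ − e = 4.781969 − 3 = 1.781969
sin φ = h / L = 1.781969 / 197 = 0.00904553
φ = arcsin(0.00904553) = 0.518278°

0.5183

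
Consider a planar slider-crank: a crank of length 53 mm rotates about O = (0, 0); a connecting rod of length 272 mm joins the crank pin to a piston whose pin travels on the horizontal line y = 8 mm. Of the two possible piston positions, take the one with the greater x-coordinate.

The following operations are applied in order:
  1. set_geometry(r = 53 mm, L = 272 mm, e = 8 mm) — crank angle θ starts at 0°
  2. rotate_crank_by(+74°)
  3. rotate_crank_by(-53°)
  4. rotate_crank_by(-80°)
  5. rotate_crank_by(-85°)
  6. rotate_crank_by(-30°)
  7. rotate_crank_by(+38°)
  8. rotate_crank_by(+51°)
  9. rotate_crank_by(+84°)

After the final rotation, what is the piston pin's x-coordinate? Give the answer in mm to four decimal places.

set_geometry: r = 53 mm, L = 272 mm, e = 8 mm; θ ← 0°
rotate_crank_by(+74°): θ ← 0° +74° = 74°
rotate_crank_by(-53°): θ ← 74° -53° = 21°
rotate_crank_by(-80°): θ ← 21° -80° = -59°
rotate_crank_by(-85°): θ ← -59° -85° = -144°
rotate_crank_by(-30°): θ ← -144° -30° = -174°
rotate_crank_by(+38°): θ ← -174° +38° = -136°
rotate_crank_by(+51°): θ ← -136° +51° = -85°
rotate_crank_by(+84°): θ ← -85° +84° = -1°
crank pin P = (r cos θ, r sin θ) = (52.991928, -0.924978)
h = r sin θ − e = -0.924978 − 8 = -8.924978
x = r cos θ + √(L² − h²) = 52.991928 + √(73984.0 − 79.6552) = 52.991928 + 271.853536 = 324.845463

324.8455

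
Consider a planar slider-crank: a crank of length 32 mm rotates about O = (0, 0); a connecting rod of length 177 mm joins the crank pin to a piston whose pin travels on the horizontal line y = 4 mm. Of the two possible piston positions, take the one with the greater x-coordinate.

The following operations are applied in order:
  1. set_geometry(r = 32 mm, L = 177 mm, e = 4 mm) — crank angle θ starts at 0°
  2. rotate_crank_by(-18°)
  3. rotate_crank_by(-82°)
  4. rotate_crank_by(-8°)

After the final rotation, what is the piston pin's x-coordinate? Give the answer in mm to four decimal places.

set_geometry: r = 32 mm, L = 177 mm, e = 4 mm; θ ← 0°
rotate_crank_by(-18°): θ ← 0° -18° = -18°
rotate_crank_by(-82°): θ ← -18° -82° = -100°
rotate_crank_by(-8°): θ ← -100° -8° = -108°
crank pin P = (r cos θ, r sin θ) = (-9.888544, -30.433809)
h = r sin θ − e = -30.433809 − 4 = -34.433809
x = r cos θ + √(L² − h²) = -9.888544 + √(31329.0 − 1185.6872) = -9.888544 + 173.618296 = 163.729753

163.7298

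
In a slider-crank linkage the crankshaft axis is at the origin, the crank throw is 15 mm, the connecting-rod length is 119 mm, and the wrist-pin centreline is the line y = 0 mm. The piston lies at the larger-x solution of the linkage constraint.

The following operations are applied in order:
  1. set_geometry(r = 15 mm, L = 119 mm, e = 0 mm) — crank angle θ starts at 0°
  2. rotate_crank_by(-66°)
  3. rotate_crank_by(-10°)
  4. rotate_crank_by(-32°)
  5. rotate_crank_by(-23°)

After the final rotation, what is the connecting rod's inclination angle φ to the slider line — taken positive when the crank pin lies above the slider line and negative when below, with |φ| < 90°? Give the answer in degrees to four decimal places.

-5.4589

set_geometry: r = 15 mm, L = 119 mm, e = 0 mm; θ ← 0°
rotate_crank_by(-66°): θ ← 0° -66° = -66°
rotate_crank_by(-10°): θ ← -66° -10° = -76°
rotate_crank_by(-32°): θ ← -76° -32° = -108°
rotate_crank_by(-23°): θ ← -108° -23° = -131°
crank pin P = (r cos θ, r sin θ) = (-9.840885, -11.320644)
h = r sin θ − e = -11.320644 − 0 = -11.320644
sin φ = h / L = -11.320644 / 119 = -0.09513146
φ = arcsin(-0.09513146) = -5.458886°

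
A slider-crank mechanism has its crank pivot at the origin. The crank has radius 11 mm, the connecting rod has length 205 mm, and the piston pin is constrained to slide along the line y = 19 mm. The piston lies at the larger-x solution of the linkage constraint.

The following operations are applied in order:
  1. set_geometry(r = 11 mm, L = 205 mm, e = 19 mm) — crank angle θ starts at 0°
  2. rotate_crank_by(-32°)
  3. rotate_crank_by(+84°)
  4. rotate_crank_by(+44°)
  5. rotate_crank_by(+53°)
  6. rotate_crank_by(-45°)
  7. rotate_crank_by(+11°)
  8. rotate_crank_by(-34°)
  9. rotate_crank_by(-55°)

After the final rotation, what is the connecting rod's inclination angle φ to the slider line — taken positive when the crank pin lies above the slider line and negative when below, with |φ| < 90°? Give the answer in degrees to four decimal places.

set_geometry: r = 11 mm, L = 205 mm, e = 19 mm; θ ← 0°
rotate_crank_by(-32°): θ ← 0° -32° = -32°
rotate_crank_by(+84°): θ ← -32° +84° = 52°
rotate_crank_by(+44°): θ ← 52° +44° = 96°
rotate_crank_by(+53°): θ ← 96° +53° = 149°
rotate_crank_by(-45°): θ ← 149° -45° = 104°
rotate_crank_by(+11°): θ ← 104° +11° = 115°
rotate_crank_by(-34°): θ ← 115° -34° = 81°
rotate_crank_by(-55°): θ ← 81° -55° = 26°
crank pin P = (r cos θ, r sin θ) = (9.886735, 4.822083)
h = r sin θ − e = 4.822083 − 19 = -14.177917
sin φ = h / L = -14.177917 / 205 = -0.06916057
φ = arcsin(-0.06916057) = -3.965775°

-3.9658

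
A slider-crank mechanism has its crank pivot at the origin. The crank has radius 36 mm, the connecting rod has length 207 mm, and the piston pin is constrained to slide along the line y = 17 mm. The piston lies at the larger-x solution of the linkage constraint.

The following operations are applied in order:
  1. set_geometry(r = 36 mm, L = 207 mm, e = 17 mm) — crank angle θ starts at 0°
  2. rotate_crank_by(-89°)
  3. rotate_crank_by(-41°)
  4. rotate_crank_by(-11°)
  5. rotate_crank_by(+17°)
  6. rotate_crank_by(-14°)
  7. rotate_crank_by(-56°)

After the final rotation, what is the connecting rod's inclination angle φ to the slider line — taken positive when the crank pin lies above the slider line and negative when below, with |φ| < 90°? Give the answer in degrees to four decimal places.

set_geometry: r = 36 mm, L = 207 mm, e = 17 mm; θ ← 0°
rotate_crank_by(-89°): θ ← 0° -89° = -89°
rotate_crank_by(-41°): θ ← -89° -41° = -130°
rotate_crank_by(-11°): θ ← -130° -11° = -141°
rotate_crank_by(+17°): θ ← -141° +17° = -124°
rotate_crank_by(-14°): θ ← -124° -14° = -138°
rotate_crank_by(-56°): θ ← -138° -56° = -194°
crank pin P = (r cos θ, r sin θ) = (-34.930646, 8.709188)
h = r sin θ − e = 8.709188 − 17 = -8.290812
sin φ = h / L = -8.290812 / 207 = -0.04005223
φ = arcsin(-0.04005223) = -2.295438°

-2.2954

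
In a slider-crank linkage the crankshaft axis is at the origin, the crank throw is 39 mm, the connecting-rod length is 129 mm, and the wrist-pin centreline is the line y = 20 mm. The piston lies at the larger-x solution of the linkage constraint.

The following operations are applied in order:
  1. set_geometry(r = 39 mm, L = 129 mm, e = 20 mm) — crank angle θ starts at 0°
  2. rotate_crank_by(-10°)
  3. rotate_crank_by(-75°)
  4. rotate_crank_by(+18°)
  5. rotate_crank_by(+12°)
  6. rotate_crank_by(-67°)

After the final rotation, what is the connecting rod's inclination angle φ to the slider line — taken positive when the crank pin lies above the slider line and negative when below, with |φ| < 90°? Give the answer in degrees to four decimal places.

-24.2944

set_geometry: r = 39 mm, L = 129 mm, e = 20 mm; θ ← 0°
rotate_crank_by(-10°): θ ← 0° -10° = -10°
rotate_crank_by(-75°): θ ← -10° -75° = -85°
rotate_crank_by(+18°): θ ← -85° +18° = -67°
rotate_crank_by(+12°): θ ← -67° +12° = -55°
rotate_crank_by(-67°): θ ← -55° -67° = -122°
crank pin P = (r cos θ, r sin θ) = (-20.666851, -33.073876)
h = r sin θ − e = -33.073876 − 20 = -53.073876
sin φ = h / L = -53.073876 / 129 = -0.41142539
φ = arcsin(-0.41142539) = -24.294407°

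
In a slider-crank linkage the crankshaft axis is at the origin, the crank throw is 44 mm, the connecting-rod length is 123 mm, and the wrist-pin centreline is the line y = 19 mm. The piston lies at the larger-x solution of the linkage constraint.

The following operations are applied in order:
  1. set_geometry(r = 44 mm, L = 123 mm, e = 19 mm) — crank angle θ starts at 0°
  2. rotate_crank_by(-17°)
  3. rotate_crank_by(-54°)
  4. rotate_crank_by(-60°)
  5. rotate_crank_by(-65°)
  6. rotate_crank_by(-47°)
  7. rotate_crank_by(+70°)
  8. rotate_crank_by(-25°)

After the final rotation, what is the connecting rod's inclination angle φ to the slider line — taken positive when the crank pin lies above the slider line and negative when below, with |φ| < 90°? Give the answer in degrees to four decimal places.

-2.5177

set_geometry: r = 44 mm, L = 123 mm, e = 19 mm; θ ← 0°
rotate_crank_by(-17°): θ ← 0° -17° = -17°
rotate_crank_by(-54°): θ ← -17° -54° = -71°
rotate_crank_by(-60°): θ ← -71° -60° = -131°
rotate_crank_by(-65°): θ ← -131° -65° = -196°
rotate_crank_by(-47°): θ ← -196° -47° = -243°
rotate_crank_by(+70°): θ ← -243° +70° = -173°
rotate_crank_by(-25°): θ ← -173° -25° = -198°
crank pin P = (r cos θ, r sin θ) = (-41.846487, 13.596748)
h = r sin θ − e = 13.596748 − 19 = -5.403252
sin φ = h / L = -5.403252 / 123 = -0.04392888
φ = arcsin(-0.04392888) = -2.517750°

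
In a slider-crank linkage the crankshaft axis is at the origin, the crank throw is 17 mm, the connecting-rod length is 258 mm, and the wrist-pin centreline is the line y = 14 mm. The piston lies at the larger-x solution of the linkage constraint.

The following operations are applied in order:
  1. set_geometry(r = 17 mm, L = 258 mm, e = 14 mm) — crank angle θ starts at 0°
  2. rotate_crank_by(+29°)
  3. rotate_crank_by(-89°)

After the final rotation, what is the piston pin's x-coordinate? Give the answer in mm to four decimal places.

264.8962

set_geometry: r = 17 mm, L = 258 mm, e = 14 mm; θ ← 0°
rotate_crank_by(+29°): θ ← 0° +29° = 29°
rotate_crank_by(-89°): θ ← 29° -89° = -60°
crank pin P = (r cos θ, r sin θ) = (8.500000, -14.722432)
h = r sin θ − e = -14.722432 − 14 = -28.722432
x = r cos θ + √(L² − h²) = 8.500000 + √(66564.0 − 824.9781) = 8.500000 + 256.396221 = 264.896221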